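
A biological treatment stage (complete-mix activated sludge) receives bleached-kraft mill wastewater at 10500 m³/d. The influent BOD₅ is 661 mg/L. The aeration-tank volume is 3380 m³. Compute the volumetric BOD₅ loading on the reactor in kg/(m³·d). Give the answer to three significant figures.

L_v ≈ 2.05 kg BOD₅/(m³·d)

Applied BOD₅ load per unit volume = Q·S₀/V = (10500 × 661/1000)/3380 = 2.053 kg BOD₅·m⁻³·d⁻¹.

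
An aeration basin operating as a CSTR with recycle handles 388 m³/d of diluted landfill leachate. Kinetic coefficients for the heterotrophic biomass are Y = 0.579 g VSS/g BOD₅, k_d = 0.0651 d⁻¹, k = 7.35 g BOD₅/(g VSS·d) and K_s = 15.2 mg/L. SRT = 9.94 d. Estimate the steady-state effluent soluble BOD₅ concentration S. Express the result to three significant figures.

S ≈ 0.616 mg/L

For a completely mixed reactor with recycle the Lawrence–McCarty relation gives S = K_s·(1 + k_d·θ_c) / [θ_c·(Y·k − k_d) − 1] = 15.2 × (1 + 0.0651 × 9.94) / [9.94 × (0.579 × 7.35 − 0.0651) − 1] = 25.04 / 40.65 = 0.6158 mg/L.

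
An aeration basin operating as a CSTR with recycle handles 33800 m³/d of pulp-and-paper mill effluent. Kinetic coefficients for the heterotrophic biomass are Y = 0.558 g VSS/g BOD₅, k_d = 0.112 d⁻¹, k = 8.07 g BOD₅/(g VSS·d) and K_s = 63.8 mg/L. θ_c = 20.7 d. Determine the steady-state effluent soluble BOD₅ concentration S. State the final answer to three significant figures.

From the Monod/SRT balance for a CMAS, S = K_s·(1+k_d θ_c)/[θ_c·(Y k − k_d) − 1] = 63.8 × (1 + 0.112 × 20.7) / [20.7 × (0.558 × 8.07 − 0.112) − 1] = 211.7 / 89.89 = 2.355 mg/L.

S ≈ 2.36 mg/L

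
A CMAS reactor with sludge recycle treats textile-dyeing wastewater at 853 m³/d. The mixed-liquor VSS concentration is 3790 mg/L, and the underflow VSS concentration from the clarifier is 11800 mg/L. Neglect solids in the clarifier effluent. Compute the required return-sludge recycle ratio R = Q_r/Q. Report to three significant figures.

R ≈ 0.473

Mass balance around the secondary clarifier (neglecting effluent solids): R = X / (X_r − X) = 3790 / (11800 − 3790) = 0.4732.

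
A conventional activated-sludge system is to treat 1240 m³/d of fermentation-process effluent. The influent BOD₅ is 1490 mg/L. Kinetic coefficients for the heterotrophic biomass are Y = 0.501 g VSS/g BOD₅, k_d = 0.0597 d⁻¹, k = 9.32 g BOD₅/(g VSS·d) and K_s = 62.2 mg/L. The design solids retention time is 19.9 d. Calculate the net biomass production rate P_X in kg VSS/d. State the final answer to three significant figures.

Effluent substrate depends only on kinetics and SRT: S = K_s(1 + k_d θ_c) / [θ_c(Yk − k_d) − 1] = 62.2 × (1 + 0.0597 × 19.9) / [19.9 × (0.501 × 9.32 − 0.0597) − 1] = 136.1 / 90.73 = 1.500 mg/L.
Observed yield with endogenous decay: Y_obs = Y / (1 + k_d·θ_c) = 0.501 / (1 + 0.0597 × 19.9) = 0.501 / 2.188 = 0.2290 g VSS/g BOD₅.
ΔS = 1490 − 1.50 = 1488 mg/L, so the substrate removal rate is 1240 × 1488/1000 = 1846 kg BOD₅/d.
Biomass produced: P_X = Y_obs·Q·ΔS = 0.2290 × 1846 ≈ 422.6 kg VSS/d.

P_X ≈ 423 kg VSS/d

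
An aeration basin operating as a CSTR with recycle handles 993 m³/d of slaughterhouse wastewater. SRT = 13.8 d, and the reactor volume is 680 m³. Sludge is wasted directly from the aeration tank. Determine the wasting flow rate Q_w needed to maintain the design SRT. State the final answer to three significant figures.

Wasting from the aeration tank: Q_w = V / θ_c = 680.0 / 13.8 = 49.28 m³/d.

Q_w ≈ 49.3 m³/d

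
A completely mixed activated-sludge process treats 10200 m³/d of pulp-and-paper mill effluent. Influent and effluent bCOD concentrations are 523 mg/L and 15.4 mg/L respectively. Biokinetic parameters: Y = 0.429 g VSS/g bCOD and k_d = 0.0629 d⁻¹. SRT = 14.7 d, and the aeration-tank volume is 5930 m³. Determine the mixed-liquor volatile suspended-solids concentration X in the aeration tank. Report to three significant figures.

X ≈ 2860 mg/L

X = Y·Q·ΔS·θ_c / [V·(1 + k_d θ_c)] = 0.429 × 10200 × (523 − 15.4) × 14.7 / [5930 × (1 + 0.0629 × 14.7)] = 2861 mg/L.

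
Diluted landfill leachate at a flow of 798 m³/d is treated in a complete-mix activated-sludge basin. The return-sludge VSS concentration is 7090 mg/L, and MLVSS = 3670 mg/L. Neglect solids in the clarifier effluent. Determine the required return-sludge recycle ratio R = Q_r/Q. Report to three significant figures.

R ≈ 1.07

Mass balance around the secondary clarifier (neglecting effluent solids): R = X / (X_r − X) = 3670 / (7090 − 3670) = 1.073.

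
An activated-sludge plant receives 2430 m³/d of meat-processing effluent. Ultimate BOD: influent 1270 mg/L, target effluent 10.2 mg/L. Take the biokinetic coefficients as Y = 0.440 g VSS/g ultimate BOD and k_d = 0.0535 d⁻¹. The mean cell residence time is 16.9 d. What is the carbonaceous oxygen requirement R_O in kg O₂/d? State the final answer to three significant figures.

R_O ≈ 2060 kg O₂/d

Correct the yield for decay: Y_obs = Y/(1 + k_d θ_c) = 0.440 / (1 + 0.0535 × 16.9) = 0.440 / 1.904 = 0.2311.
Q·(S₀ − S) = 2430 × (1270 − 10.2) × 10⁻³ = 3061 kg/d removed.
Biomass synthesised: P_X = Y_obs × 3061 = 707.4 kg VSS/d.
R_O = Q·(S₀ − S) − 1.42·P_X = 3061 − 1.42 × 707.4 = 2057 kg O₂/d.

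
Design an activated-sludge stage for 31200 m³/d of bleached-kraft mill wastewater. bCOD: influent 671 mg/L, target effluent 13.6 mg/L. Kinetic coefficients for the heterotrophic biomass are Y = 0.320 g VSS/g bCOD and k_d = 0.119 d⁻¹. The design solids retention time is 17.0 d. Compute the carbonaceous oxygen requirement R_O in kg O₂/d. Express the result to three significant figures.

R_O ≈ 17400 kg O₂/d

The observed yield is Y_obs = Y/(1 + k_d·θ_c) = 0.320 / (1 + 0.119 × 17.0) = 0.320 / 3.023 = 0.1059 g VSS per g bCOD removed.
Substrate removed = Q·(S₀ − S) = 31200 m³/d × (671 − 13.6) g/m³ = 2.05×10^7 g/d = 20511 kg/d.
Biomass synthesised: P_X = Y_obs × 20511 = 2171 kg VSS/d.
Carbonaceous O₂ demand = substrate oxidised − cell-mass equivalent = 20511 − 1.42 × 2171 = 17428 kg O₂/d.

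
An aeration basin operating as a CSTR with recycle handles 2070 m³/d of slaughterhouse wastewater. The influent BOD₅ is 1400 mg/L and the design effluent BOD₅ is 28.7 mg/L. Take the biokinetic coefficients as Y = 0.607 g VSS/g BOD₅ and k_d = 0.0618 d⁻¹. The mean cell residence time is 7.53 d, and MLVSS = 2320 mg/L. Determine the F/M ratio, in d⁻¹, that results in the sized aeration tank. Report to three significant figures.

From the SRT design equation V = Y Q (S₀−S) θ_c / [X (1 + k_d θ_c)] = 0.607 × 2070 × (1400 − 28.7) × 7.53 / [2320 × (1 + 0.0618 × 7.53)] = 1.3×10^7 / 3400 = 3816 m³.
Food-to-microorganism ratio F/M = Q S₀ / (V X) = 2070 × 1400 / (3816 × 2320) = 0.3273 d⁻¹.

F/M ≈ 0.327 d⁻¹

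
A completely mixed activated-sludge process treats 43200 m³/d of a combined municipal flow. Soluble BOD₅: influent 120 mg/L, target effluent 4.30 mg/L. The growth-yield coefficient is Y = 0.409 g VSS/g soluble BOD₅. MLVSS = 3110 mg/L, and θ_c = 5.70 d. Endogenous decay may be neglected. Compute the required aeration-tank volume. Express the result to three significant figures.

V ≈ 3750 m³

V·X = Y·Q·ΔS·θ_c gives V = 0.409 × 43200 × (120 − 4.30) × 5.70 / 3110 = 3747 m³.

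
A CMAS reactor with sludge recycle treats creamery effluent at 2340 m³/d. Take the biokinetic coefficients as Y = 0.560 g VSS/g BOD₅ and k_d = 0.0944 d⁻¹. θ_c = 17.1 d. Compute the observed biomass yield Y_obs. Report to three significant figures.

Y_obs ≈ 0.214 g VSS/g BOD₅

The observed yield is Y_obs = Y/(1 + k_d·θ_c) = 0.560 / (1 + 0.0944 × 17.1) = 0.560 / 2.614 = 0.2142 g VSS per g BOD₅ removed.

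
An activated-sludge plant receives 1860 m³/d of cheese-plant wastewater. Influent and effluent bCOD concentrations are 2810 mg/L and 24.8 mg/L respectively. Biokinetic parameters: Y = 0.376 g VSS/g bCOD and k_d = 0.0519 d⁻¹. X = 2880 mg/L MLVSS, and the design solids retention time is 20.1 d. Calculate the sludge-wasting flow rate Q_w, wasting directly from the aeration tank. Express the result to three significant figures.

Steady-state biomass mass balance: V·X·(1 + k_d·θ_c) = Y·Q·(S₀ − S)·θ_c, so V = 0.376 × 1860 × (2810 − 24.8) × 20.1 / [2880 × (1 + 0.0519 × 20.1)] = 3.92×10^7 / 5884 = 6654 m³.
With mixed-liquor wasting, θ_c = V/Q_w, so Q_w = V/θ_c = 6654/20.1 = 331.0 m³/d.

Q_w ≈ 331 m³/d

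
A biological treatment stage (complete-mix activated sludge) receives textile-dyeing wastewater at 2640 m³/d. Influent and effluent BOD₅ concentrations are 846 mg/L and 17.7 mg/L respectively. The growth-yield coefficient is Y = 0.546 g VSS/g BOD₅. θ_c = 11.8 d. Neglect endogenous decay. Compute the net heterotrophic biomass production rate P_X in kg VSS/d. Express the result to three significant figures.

No decay correction is needed, so Y_obs = Y = 0.546.
Mass of BOD₅ removed per day: Q(S₀ − S) = 2640 × 828.3 g/m³ = 2187 kg/d.
Net biomass production P_X = Y_obs × Q·(S₀ − S) = 0.5460 × 2187 = 1194 kg VSS/d.

P_X ≈ 1190 kg VSS/d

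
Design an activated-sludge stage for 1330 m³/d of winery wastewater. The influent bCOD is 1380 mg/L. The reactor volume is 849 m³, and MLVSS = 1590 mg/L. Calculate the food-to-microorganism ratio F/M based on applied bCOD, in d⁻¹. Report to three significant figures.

F/M ≈ 1.36 d⁻¹

Food-to-microorganism ratio F/M = Q S₀ / (V X) = 1330 × 1380 / (849.0 × 1590) = 1.360 d⁻¹.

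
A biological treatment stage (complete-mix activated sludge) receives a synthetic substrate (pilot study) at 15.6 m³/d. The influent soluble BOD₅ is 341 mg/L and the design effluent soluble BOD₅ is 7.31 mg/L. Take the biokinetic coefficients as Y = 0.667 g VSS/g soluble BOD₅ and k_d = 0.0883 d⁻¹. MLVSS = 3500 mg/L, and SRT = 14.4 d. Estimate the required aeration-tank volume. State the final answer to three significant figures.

Steady-state biomass mass balance: V·X·(1 + k_d·θ_c) = Y·Q·(S₀ − S)·θ_c, so V = 0.667 × 15.6 × (341 − 7.31) × 14.4 / [3500 × (1 + 0.0883 × 14.4)] = 5×10^4 / 7950 = 6.289 m³.

V ≈ 6.29 m³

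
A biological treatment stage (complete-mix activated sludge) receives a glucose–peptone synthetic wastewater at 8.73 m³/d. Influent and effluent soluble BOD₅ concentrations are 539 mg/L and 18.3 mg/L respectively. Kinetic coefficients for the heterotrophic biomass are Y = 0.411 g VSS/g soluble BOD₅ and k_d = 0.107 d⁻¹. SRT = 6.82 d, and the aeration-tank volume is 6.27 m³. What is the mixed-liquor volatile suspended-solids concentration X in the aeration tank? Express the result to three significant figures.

X ≈ 1170 mg/L

X = Y·Q·ΔS·θ_c / [V·(1 + k_d θ_c)] = 0.411 × 8.73 × (539 − 18.3) × 6.82 / [6.27 × (1 + 0.107 × 6.82)] = 1175 mg/L.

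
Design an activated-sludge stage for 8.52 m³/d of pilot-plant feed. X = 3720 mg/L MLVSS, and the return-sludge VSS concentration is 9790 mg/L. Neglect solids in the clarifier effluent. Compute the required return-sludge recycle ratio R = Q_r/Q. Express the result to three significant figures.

R = Q_r/Q = X/(X_r − X) = 3720 / (9790 − 3720) = 0.6129.

R ≈ 0.613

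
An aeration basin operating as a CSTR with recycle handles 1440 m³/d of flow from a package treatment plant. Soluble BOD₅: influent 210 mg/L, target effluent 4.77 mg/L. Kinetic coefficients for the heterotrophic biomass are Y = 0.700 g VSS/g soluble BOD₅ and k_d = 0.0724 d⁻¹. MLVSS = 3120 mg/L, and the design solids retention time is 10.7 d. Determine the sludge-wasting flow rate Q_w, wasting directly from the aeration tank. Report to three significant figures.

Q_w ≈ 37.4 m³/d

From the SRT design equation V = Y Q (S₀−S) θ_c / [X (1 + k_d θ_c)] = 0.700 × 1440 × (210 − 4.77) × 10.7 / [3120 × (1 + 0.0724 × 10.7)] = 2.21×10^6 / 5537 = 399.8 m³.
With mixed-liquor wasting, θ_c = V/Q_w, so Q_w = V/θ_c = 399.8/10.7 = 37.36 m³/d.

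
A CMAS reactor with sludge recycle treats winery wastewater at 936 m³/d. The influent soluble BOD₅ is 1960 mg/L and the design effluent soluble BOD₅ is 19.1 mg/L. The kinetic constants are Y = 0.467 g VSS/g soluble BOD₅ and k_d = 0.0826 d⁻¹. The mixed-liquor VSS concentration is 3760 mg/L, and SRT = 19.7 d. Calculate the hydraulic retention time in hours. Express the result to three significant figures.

Rearranging the biomass balance for a CMAS with decay, V = Y·Q·ΔS·θ_c / [X·(1+k_d θ_c)] = 0.467 × 936 × (1960 − 19.1) × 19.7 / [3760 × (1 + 0.0826 × 19.7)] = 1.67×10^7 / 9878 = 1692 m³.
HRT = V/Q = 1692 m³ / 936 m³·d⁻¹ = 1.808 d × 24 = 43.38 h.

τ ≈ 43.4 h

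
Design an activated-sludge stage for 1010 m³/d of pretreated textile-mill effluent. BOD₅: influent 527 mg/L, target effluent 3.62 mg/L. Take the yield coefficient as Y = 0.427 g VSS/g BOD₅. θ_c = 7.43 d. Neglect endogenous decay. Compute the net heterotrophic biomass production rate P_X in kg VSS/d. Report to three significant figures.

P_X ≈ 226 kg VSS/d

No decay correction is needed, so Y_obs = Y = 0.427.
Mass of BOD₅ removed per day: Q(S₀ − S) = 1010 × 523.4 g/m³ = 528.6 kg/d.
Net biomass production P_X = Y_obs × Q·(S₀ − S) = 0.4270 × 528.6 = 225.7 kg VSS/d.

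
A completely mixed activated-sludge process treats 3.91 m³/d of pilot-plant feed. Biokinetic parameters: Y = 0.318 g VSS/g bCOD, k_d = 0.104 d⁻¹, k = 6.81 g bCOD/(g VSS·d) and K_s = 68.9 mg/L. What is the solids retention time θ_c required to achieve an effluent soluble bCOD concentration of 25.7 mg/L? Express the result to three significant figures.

θ_c ≈ 2.06 d

From 1/θ_c = Y·k·S/(K_s + S) − k_d: Y·k·S/(K_s+S) = 0.318 × 6.81 × 25.7 / (68.9 + 25.7) = 0.5883 d⁻¹.
1/θ_c = 0.5883 − 0.104 = 0.4843 d⁻¹, so θ_c = 2.065 d.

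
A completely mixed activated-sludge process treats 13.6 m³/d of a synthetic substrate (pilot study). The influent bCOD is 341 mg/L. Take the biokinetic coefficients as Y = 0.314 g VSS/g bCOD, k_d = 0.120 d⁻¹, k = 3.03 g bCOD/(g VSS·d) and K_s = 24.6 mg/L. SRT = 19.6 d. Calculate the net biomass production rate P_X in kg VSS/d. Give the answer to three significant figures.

From the Monod/SRT balance for a CMAS, S = K_s·(1+k_d θ_c)/[θ_c·(Y k − k_d) − 1] = 24.6 × (1 + 0.120 × 19.6) / [19.6 × (0.314 × 3.03 − 0.120) − 1] = 82.46 / 15.30 = 5.391 mg/L.
The observed yield is Y_obs = Y/(1 + k_d·θ_c) = 0.314 / (1 + 0.120 × 19.6) = 0.314 / 3.352 = 0.09368 g VSS per g bCOD removed.
ΔS = 341 − 5.39 = 335.6 mg/L, so the substrate removal rate is 13.6 × 335.6/1000 = 4.564 kg bCOD/d.
So the net sludge growth is P_X = 0.09368 × 4.564 = 0.4276 kg VSS/d.

P_X ≈ 0.428 kg VSS/d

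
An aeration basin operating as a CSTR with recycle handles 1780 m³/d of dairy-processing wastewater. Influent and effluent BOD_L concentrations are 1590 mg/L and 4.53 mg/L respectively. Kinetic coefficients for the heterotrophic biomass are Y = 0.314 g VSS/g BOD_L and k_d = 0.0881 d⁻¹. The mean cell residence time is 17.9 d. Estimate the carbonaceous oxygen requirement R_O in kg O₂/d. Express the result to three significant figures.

Y_obs = Y / (1 + k_d θ_c) = 0.314 / (1 + 0.0881 × 17.9) = 0.314 / 2.577 = 0.1218.
Substrate removed = Q·(S₀ − S) = 1780 m³/d × (1590 − 4.53) g/m³ = 2.82×10^6 g/d = 2822 kg/d.
Net sludge production P_X = 0.1218 × 2822 = 343.9 kg VSS/d.
R_O = Q·ΔS − 1.42 P_X = 2822 − 488.3 = 2334 kg O₂/d.

R_O ≈ 2330 kg O₂/d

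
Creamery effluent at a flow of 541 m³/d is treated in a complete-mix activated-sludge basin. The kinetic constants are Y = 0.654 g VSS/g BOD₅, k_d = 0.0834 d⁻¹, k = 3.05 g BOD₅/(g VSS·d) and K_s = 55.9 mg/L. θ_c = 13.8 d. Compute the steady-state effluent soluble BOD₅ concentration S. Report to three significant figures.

S ≈ 4.74 mg/L

Effluent substrate depends only on kinetics and SRT: S = K_s(1 + k_d θ_c) / [θ_c(Yk − k_d) − 1] = 55.9 × (1 + 0.0834 × 13.8) / [13.8 × (0.654 × 3.05 − 0.0834) − 1] = 120.2 / 25.38 = 4.738 mg/L.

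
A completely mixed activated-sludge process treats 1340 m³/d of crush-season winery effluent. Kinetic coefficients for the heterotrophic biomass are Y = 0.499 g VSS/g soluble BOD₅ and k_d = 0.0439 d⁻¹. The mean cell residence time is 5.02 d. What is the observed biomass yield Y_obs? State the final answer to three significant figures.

Y_obs ≈ 0.409 g VSS/g soluble BOD₅

Observed yield with endogenous decay: Y_obs = Y / (1 + k_d·θ_c) = 0.499 / (1 + 0.0439 × 5.02) = 0.499 / 1.220 = 0.4089 g VSS/g soluble BOD₅.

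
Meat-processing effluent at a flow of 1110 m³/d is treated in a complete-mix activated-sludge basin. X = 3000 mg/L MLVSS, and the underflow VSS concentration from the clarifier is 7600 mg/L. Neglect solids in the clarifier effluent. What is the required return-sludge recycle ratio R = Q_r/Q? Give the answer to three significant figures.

R = Q_r/Q = X/(X_r − X) = 3000 / (7600 − 3000) = 0.6522.

R ≈ 0.652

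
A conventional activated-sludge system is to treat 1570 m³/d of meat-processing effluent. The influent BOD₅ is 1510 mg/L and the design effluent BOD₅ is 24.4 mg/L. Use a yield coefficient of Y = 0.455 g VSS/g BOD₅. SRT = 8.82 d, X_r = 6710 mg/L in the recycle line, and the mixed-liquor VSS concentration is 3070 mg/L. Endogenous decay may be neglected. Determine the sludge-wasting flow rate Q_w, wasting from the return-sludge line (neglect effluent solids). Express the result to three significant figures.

Q_w ≈ 158 m³/d

Biomass mass balance (decay neglected): V·X = Y·Q·(S₀ − S)·θ_c, so V = 0.455 × 1570 × (1510 − 24.4) × 8.82 / 3070 = 3049 m³.
θ_c = V·X/(Q_w·X_r) when wasting from the recycle, so Q_w = V·X/(θ_c·X_r) = 3049 × 3070 / (8.82 × 6710) = 158.2 m³/d.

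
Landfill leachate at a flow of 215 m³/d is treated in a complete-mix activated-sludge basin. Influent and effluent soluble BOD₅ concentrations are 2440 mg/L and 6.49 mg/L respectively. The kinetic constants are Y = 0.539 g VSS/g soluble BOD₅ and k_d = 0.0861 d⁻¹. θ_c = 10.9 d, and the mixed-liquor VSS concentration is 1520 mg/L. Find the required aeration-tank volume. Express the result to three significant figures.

V ≈ 1040 m³

Rearranging the biomass balance for a CMAS with decay, V = Y·Q·ΔS·θ_c / [X·(1+k_d θ_c)] = 0.539 × 215 × (2440 − 6.49) × 10.9 / [1520 × (1 + 0.0861 × 10.9)] = 3.07×10^6 / 2947 = 1043 m³.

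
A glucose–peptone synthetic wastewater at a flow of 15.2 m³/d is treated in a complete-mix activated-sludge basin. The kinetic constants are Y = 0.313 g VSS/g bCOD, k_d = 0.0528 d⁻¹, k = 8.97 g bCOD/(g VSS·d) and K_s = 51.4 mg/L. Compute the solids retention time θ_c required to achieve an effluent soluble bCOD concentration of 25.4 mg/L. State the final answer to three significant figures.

θ_c ≈ 1.14 d

From 1/θ_c = Y·k·S/(K_s + S) − k_d: Y·k·S/(K_s+S) = 0.313 × 8.97 × 25.4 / (51.4 + 25.4) = 0.9286 d⁻¹.
Then 1/θ_c = μ − k_d = 0.9286 − 0.0528 = 0.8758 d⁻¹, giving θ_c = 1.142 d.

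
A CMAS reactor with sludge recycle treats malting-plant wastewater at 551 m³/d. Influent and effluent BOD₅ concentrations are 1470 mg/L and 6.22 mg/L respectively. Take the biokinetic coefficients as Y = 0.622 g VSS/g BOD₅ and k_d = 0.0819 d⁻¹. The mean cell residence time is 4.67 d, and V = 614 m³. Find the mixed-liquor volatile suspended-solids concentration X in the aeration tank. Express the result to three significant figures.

X ≈ 2760 mg/L

Solving the biomass balance for X: X = Y Q (S₀−S) θ_c / [V (1+k_d θ_c)] = 0.622 × 551 × (1470 − 6.22) × 4.67 / [614 × (1 + 0.0819 × 4.67)] = 2760 mg/L.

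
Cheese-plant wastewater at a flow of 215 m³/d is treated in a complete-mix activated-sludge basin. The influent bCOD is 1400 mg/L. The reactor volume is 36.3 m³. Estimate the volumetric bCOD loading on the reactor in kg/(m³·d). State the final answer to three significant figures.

L_v = Q S₀ / V = 215 × 1400 × 10⁻³ / 36.30 = 8.292 kg/(m³·d).

L_v ≈ 8.29 kg bCOD/(m³·d)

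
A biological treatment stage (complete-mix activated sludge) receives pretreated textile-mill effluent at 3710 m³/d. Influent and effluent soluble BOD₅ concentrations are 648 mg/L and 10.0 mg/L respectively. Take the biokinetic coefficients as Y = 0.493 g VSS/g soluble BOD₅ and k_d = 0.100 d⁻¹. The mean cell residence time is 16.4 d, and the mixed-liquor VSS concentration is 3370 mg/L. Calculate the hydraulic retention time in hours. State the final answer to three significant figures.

τ ≈ 13.9 h

From the SRT design equation V = Y Q (S₀−S) θ_c / [X (1 + k_d θ_c)] = 0.493 × 3710 × (648 − 10.0) × 16.4 / [3370 × (1 + 0.100 × 16.4)] = 1.91×10^7 / 8897 = 2151 m³.
HRT = V/Q = 2151 m³ / 3710 m³·d⁻¹ = 0.5798 d × 24 = 13.92 h.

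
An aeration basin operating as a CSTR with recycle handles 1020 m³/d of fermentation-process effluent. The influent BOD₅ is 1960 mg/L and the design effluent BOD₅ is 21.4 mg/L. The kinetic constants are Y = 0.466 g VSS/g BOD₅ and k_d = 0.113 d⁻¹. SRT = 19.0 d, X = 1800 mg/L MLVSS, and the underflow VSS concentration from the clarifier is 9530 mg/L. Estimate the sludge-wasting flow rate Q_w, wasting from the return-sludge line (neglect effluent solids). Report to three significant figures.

Q_w ≈ 30.7 m³/d

From the SRT design equation V = Y Q (S₀−S) θ_c / [X (1 + k_d θ_c)] = 0.466 × 1020 × (1960 − 21.4) × 19.0 / [1800 × (1 + 0.113 × 19.0)] = 1.75×10^7 / 5665 = 3091 m³.
Q_w = (V·X)/(θ_c X_r) = 3091 × 1800 / (19.0 × 9530) = 30.72 m³/d.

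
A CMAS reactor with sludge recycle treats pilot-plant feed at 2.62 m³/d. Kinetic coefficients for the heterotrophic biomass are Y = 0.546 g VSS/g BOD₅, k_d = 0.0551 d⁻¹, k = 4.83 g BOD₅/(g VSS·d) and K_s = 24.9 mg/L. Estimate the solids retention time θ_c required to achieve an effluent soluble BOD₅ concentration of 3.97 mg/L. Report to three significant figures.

θ_c ≈ 3.25 d

Specific growth rate at S = 3.97 mg/L: μ = YkS/(K_s+S) = 0.546·4.83·3.97/(24.9+3.97) = 0.3626 d⁻¹.
Then 1/θ_c = μ − k_d = 0.3626 − 0.0551 = 0.3075 d⁻¹, giving θ_c = 3.252 d.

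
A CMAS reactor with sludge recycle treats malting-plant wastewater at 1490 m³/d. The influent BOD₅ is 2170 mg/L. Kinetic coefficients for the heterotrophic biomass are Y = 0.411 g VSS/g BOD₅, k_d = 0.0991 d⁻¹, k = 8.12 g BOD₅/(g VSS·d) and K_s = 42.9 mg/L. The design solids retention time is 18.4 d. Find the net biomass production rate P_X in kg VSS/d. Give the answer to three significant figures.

From the Monod/SRT balance for a CMAS, S = K_s·(1+k_d θ_c)/[θ_c·(Y k − k_d) − 1] = 42.9 × (1 + 0.0991 × 18.4) / [18.4 × (0.411 × 8.12 − 0.0991) − 1] = 121.1 / 58.58 = 2.068 mg/L.
Observed yield with endogenous decay: Y_obs = Y / (1 + k_d·θ_c) = 0.411 / (1 + 0.0991 × 18.4) = 0.411 / 2.823 = 0.1456 g VSS/g BOD₅.
Q·(S₀ − S) = 1490 × (2170 − 2.07) × 10⁻³ = 3230 kg/d removed.
Net biomass production P_X = Y_obs × Q·(S₀ − S) = 0.1456 × 3230 = 470.2 kg VSS/d.

P_X ≈ 470 kg VSS/d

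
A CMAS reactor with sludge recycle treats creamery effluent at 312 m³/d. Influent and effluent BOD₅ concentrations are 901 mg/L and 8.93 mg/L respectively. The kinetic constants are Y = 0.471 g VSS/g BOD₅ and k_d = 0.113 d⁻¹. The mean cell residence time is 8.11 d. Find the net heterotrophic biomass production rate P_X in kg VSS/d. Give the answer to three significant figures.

The observed yield is Y_obs = Y/(1 + k_d·θ_c) = 0.471 / (1 + 0.113 × 8.11) = 0.471 / 1.916 = 0.2458 g VSS per g BOD₅ removed.
Mass of BOD₅ removed per day: Q(S₀ − S) = 312 × 892.1 g/m³ = 278.3 kg/d.
P_X = Y_obs · Q(S₀ − S) = 0.2458 × 278.3 = 68.40 kg VSS/d.

P_X ≈ 68.4 kg VSS/d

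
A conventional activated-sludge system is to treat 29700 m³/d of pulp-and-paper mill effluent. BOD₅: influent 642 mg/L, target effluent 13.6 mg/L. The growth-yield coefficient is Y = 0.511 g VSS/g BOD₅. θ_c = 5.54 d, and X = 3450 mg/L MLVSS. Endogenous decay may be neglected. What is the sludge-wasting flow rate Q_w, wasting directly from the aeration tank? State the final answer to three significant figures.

Q_w ≈ 2760 m³/d

Biomass mass balance (decay neglected): V·X = Y·Q·(S₀ − S)·θ_c, so V = 0.511 × 29700 × (642 − 13.6) × 5.54 / 3450 = 15315 m³.
For wasting at MLVSS concentration, Q_w = V/θ_c = 15315/5.54 = 2764 m³/d.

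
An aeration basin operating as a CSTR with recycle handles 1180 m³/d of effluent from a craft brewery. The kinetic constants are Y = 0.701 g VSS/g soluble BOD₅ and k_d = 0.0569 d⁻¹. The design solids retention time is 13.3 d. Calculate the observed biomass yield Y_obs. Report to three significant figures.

Correct the yield for decay: Y_obs = Y/(1 + k_d θ_c) = 0.701 / (1 + 0.0569 × 13.3) = 0.701 / 1.757 = 0.3990.

Y_obs ≈ 0.399 g VSS/g soluble BOD₅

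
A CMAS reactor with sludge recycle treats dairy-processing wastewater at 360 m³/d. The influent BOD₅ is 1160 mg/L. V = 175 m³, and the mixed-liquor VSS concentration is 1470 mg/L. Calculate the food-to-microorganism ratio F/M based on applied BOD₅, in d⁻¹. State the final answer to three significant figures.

F/M ≈ 1.62 d⁻¹

F/M = applied load / biomass = Q·S₀/(V·X) = 360 × 1160 / (175.0 × 1470) = 1.623 d⁻¹.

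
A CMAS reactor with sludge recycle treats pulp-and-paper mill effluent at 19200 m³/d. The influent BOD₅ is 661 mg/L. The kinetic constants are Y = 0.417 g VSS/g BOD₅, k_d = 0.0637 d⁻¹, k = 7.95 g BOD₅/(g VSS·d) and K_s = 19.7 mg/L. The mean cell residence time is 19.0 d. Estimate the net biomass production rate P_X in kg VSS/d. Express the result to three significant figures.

P_X ≈ 2390 kg VSS/d

For a completely mixed reactor with recycle the Lawrence–McCarty relation gives S = K_s·(1 + k_d·θ_c) / [θ_c·(Y·k − k_d) − 1] = 19.7 × (1 + 0.0637 × 19.0) / [19.0 × (0.417 × 7.95 − 0.0637) − 1] = 43.54 / 60.78 = 0.7164 mg/L.
Observed yield with endogenous decay: Y_obs = Y / (1 + k_d·θ_c) = 0.417 / (1 + 0.0637 × 19.0) = 0.417 / 2.210 = 0.1887 g VSS/g BOD₅.
Substrate removed = Q·(S₀ − S) = 19200 m³/d × (661 − 0.716) g/m³ = 1.27×10^7 g/d = 12677 kg/d.
P_X = Y_obs · Q(S₀ − S) = 0.1887 × 12677 = 2392 kg VSS/d.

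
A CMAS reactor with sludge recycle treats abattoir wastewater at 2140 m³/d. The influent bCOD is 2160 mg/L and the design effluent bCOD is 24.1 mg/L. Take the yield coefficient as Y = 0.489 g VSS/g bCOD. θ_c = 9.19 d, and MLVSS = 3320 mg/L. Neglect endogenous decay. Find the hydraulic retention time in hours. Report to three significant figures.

τ ≈ 69.4 h

With k_d = 0 the design equation reduces to V = Y Q (S₀−S) θ_c / X = 0.489 × 2140 × (2160 − 24.1) × 9.19 / 3320 = 6187 m³.
τ = V/Q = 6187/2140 = 2.891 d, or 69.39 h.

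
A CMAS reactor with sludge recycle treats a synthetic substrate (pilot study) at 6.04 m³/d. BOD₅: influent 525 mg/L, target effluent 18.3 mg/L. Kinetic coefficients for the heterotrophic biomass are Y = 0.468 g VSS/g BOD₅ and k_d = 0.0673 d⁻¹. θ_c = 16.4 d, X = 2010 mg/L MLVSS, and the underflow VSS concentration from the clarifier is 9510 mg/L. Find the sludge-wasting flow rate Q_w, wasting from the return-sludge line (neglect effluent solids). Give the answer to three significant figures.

Q_w ≈ 0.0716 m³/d

From the SRT design equation V = Y Q (S₀−S) θ_c / [X (1 + k_d θ_c)] = 0.468 × 6.04 × (525 − 18.3) × 16.4 / [2010 × (1 + 0.0673 × 16.4)] = 2.35×10^4 / 4228 = 5.555 m³.
θ_c = V·X/(Q_w·X_r) when wasting from the recycle, so Q_w = V·X/(θ_c·X_r) = 5.555 × 2010 / (16.4 × 9510) = 0.07159 m³/d.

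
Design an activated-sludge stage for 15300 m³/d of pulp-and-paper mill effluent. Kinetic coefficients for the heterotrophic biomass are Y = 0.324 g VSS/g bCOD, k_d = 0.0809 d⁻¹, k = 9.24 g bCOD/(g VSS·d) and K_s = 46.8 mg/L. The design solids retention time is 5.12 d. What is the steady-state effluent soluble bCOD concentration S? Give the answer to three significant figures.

Effluent substrate depends only on kinetics and SRT: S = K_s(1 + k_d θ_c) / [θ_c(Yk − k_d) − 1] = 46.8 × (1 + 0.0809 × 5.12) / [5.12 × (0.324 × 9.24 − 0.0809) − 1] = 66.18 / 13.91 = 4.757 mg/L.

S ≈ 4.76 mg/L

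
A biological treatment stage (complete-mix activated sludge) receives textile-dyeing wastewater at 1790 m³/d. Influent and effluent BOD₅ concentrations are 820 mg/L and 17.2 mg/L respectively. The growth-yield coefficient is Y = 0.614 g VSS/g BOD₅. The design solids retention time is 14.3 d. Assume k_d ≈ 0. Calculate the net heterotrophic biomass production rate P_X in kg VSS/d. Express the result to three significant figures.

Since k_d ≈ 0, Y_obs = Y = 0.614 g VSS/g BOD₅.
Q·(S₀ − S) = 1790 × (820 − 17.2) × 10⁻³ = 1437 kg/d removed.
Biomass produced: P_X = Y_obs·Q·ΔS = 0.6140 × 1437 ≈ 882.3 kg VSS/d.

P_X ≈ 882 kg VSS/d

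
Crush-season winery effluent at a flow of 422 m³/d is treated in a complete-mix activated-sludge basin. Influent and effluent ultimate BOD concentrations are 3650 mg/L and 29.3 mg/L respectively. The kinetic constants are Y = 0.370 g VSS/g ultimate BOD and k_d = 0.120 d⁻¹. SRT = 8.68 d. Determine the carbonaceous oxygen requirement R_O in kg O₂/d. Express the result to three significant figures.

R_O ≈ 1130 kg O₂/d

The observed yield is Y_obs = Y/(1 + k_d·θ_c) = 0.370 / (1 + 0.120 × 8.68) = 0.370 / 2.042 = 0.1812 g VSS per g ultimate BOD removed.
Substrate removed = Q·(S₀ − S) = 422 m³/d × (3650 − 29.3) g/m³ = 1.53×10^6 g/d = 1528 kg/d.
P_X = Y_obs·Q·(S₀ − S) = 0.1812 × 1528 = 276.9 kg VSS/d.
R_O = Q·ΔS − 1.42 P_X = 1528 − 393.2 = 1135 kg O₂/d.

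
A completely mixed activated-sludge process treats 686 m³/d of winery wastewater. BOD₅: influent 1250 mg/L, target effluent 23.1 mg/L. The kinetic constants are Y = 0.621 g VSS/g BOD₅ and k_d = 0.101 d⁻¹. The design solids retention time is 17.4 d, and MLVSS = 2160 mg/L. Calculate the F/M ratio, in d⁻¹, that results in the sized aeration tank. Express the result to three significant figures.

From the SRT design equation V = Y Q (S₀−S) θ_c / [X (1 + k_d θ_c)] = 0.621 × 686 × (1250 − 23.1) × 17.4 / [2160 × (1 + 0.101 × 17.4)] = 9.09×10^6 / 5956 = 1527 m³.
F/M = Q·S₀ / (V·X) = 686 × 1250 / (1527 × 2160) = 0.2600 g BOD₅·(g VSS·d)⁻¹.

F/M ≈ 0.260 d⁻¹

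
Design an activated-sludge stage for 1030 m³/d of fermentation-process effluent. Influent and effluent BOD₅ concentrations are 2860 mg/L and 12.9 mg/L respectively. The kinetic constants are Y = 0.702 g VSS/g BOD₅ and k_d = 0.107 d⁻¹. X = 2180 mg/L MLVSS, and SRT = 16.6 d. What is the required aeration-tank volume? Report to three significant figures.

V ≈ 5650 m³

Steady-state biomass mass balance: V·X·(1 + k_d·θ_c) = Y·Q·(S₀ − S)·θ_c, so V = 0.702 × 1030 × (2860 − 12.9) × 16.6 / [2180 × (1 + 0.107 × 16.6)] = 3.42×10^7 / 6052 = 5646 m³.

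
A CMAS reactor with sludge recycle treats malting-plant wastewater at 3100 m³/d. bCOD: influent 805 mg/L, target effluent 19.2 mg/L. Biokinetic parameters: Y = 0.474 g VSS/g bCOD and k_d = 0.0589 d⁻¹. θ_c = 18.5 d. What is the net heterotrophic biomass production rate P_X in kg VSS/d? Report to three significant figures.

P_X ≈ 553 kg VSS/d

Y_obs = Y / (1 + k_d θ_c) = 0.474 / (1 + 0.0589 × 18.5) = 0.474 / 2.090 = 0.2268.
Substrate removed = Q·(S₀ − S) = 3100 m³/d × (805 − 19.2) g/m³ = 2.44×10^6 g/d = 2436 kg/d.
So the net sludge growth is P_X = 0.2268 × 2436 = 552.6 kg VSS/d.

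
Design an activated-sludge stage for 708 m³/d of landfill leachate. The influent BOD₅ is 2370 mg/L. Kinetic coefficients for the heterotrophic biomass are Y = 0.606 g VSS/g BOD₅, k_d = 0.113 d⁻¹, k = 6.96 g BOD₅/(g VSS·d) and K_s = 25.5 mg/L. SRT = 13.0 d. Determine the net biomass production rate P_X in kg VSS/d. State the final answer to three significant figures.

P_X ≈ 412 kg VSS/d

Effluent substrate depends only on kinetics and SRT: S = K_s(1 + k_d θ_c) / [θ_c(Yk − k_d) − 1] = 25.5 × (1 + 0.113 × 13.0) / [13.0 × (0.606 × 6.96 − 0.113) − 1] = 62.96 / 52.36 = 1.202 mg/L.
Y_obs = Y / (1 + k_d θ_c) = 0.606 / (1 + 0.113 × 13.0) = 0.606 / 2.469 = 0.2454.
Q·(S₀ − S) = 708 × (2370 − 1.20) × 10⁻³ = 1677 kg/d removed.
Biomass produced: P_X = Y_obs·Q·ΔS = 0.2454 × 1677 ≈ 411.6 kg VSS/d.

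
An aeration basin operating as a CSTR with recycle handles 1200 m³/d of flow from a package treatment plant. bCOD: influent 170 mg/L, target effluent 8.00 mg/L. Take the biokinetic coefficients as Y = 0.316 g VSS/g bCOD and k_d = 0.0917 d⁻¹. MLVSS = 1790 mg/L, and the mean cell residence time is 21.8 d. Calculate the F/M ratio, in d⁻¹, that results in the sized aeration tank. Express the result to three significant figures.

F/M ≈ 0.457 d⁻¹

Steady-state biomass mass balance: V·X·(1 + k_d·θ_c) = Y·Q·(S₀ − S)·θ_c, so V = 0.316 × 1200 × (170 − 8.00) × 21.8 / [1790 × (1 + 0.0917 × 21.8)] = 1.34×10^6 / 5368 = 249.5 m³.
Food-to-microorganism ratio F/M = Q S₀ / (V X) = 1200 × 170 / (249.5 × 1790) = 0.4569 d⁻¹.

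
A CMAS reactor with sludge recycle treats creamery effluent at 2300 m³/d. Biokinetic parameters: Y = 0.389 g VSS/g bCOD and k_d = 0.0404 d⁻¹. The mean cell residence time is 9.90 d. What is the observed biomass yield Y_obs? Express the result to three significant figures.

Correct the yield for decay: Y_obs = Y/(1 + k_d θ_c) = 0.389 / (1 + 0.0404 × 9.90) = 0.389 / 1.400 = 0.2779.

Y_obs ≈ 0.278 g VSS/g bCOD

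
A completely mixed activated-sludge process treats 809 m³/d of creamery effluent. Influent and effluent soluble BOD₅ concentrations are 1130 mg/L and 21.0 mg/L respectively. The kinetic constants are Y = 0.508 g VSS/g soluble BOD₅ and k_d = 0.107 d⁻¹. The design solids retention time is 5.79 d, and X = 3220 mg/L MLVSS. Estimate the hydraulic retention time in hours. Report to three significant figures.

τ ≈ 15.0 h

From the SRT design equation V = Y Q (S₀−S) θ_c / [X (1 + k_d θ_c)] = 0.508 × 809 × (1130 − 21.0) × 5.79 / [3220 × (1 + 0.107 × 5.79)] = 2.64×10^6 / 5215 = 506.0 m³.
τ = V/Q = 506.0/809 = 0.6255 d, or 15.01 h.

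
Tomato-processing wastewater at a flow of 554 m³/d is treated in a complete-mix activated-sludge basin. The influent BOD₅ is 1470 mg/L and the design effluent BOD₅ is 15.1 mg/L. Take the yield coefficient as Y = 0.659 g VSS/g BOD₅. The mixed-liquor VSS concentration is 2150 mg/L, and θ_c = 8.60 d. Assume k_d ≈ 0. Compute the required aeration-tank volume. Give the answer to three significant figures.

V ≈ 2120 m³

With k_d = 0 the design equation reduces to V = Y Q (S₀−S) θ_c / X = 0.659 × 554 × (1470 − 15.1) × 8.60 / 2150 = 2125 m³.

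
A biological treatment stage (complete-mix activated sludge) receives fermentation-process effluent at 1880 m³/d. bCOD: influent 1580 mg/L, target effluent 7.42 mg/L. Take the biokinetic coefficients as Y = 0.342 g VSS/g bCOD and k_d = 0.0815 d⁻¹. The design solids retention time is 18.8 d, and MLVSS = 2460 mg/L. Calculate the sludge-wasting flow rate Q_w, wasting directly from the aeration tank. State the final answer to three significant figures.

Steady-state biomass mass balance: V·X·(1 + k_d·θ_c) = Y·Q·(S₀ − S)·θ_c, so V = 0.342 × 1880 × (1580 − 7.42) × 18.8 / [2460 × (1 + 0.0815 × 18.8)] = 1.9×10^7 / 6229 = 3052 m³.
Wasting from the aeration tank: Q_w = V / θ_c = 3052 / 18.8 = 162.3 m³/d.

Q_w ≈ 162 m³/d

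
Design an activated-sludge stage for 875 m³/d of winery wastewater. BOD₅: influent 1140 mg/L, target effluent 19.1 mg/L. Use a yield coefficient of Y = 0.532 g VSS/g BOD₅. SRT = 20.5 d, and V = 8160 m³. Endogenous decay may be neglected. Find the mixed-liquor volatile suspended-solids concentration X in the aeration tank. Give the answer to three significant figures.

X ≈ 1310 mg/L

From V·X = Y·Q·(S₀ − S)·θ_c (decay neglected): X = 0.532 × 875 × (1140 − 19.1) × 20.5 / 8160 = 1311 mg/L.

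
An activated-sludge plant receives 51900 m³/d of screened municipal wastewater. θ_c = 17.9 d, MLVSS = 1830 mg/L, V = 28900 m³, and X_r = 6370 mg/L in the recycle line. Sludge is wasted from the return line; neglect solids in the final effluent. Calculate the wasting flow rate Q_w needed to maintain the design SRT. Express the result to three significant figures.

Q_w ≈ 464 m³/d

θ_c = V·X/(Q_w·X_r) when wasting from the recycle, so Q_w = V·X/(θ_c·X_r) = 28900 × 1830 / (17.9 × 6370) = 463.8 m³/d.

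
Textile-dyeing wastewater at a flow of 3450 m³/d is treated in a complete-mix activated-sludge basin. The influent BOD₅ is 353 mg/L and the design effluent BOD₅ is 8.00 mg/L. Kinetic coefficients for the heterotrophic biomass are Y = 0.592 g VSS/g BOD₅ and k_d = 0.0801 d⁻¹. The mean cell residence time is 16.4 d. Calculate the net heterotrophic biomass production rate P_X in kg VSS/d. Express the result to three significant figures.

The observed yield is Y_obs = Y/(1 + k_d·θ_c) = 0.592 / (1 + 0.0801 × 16.4) = 0.592 / 2.314 = 0.2559 g VSS per g BOD₅ removed.
Q·(S₀ − S) = 3450 × (353 − 8.00) × 10⁻³ = 1190 kg/d removed.
P_X = Y_obs · Q(S₀ − S) = 0.2559 × 1190 = 304.6 kg VSS/d.

P_X ≈ 305 kg VSS/d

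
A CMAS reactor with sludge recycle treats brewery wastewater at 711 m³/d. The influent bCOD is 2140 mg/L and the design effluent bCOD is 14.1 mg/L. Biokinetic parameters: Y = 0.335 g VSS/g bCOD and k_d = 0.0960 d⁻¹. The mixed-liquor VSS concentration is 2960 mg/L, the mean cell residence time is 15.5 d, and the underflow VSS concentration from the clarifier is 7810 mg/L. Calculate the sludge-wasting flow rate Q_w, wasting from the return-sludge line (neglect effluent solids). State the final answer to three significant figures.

Steady-state biomass mass balance: V·X·(1 + k_d·θ_c) = Y·Q·(S₀ − S)·θ_c, so V = 0.335 × 711 × (2140 − 14.1) × 15.5 / [2960 × (1 + 0.0960 × 15.5)] = 7.85×10^6 / 7364 = 1066 m³.
θ_c = V·X/(Q_w·X_r) when wasting from the recycle, so Q_w = V·X/(θ_c·X_r) = 1066 × 2960 / (15.5 × 7810) = 26.06 m³/d.

Q_w ≈ 26.1 m³/d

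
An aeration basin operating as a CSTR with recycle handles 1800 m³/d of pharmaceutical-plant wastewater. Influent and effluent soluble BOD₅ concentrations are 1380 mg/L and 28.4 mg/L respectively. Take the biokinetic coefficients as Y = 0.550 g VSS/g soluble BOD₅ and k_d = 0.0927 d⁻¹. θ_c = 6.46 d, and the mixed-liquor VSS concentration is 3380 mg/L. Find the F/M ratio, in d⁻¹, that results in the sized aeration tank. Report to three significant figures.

F/M ≈ 0.459 d⁻¹

Steady-state biomass mass balance: V·X·(1 + k_d·θ_c) = Y·Q·(S₀ − S)·θ_c, so V = 0.550 × 1800 × (1380 − 28.4) × 6.46 / [3380 × (1 + 0.0927 × 6.46)] = 8.64×10^6 / 5404 = 1600 m³.
Food-to-microorganism ratio F/M = Q S₀ / (V X) = 1800 × 1380 / (1600 × 3380) = 0.4595 d⁻¹.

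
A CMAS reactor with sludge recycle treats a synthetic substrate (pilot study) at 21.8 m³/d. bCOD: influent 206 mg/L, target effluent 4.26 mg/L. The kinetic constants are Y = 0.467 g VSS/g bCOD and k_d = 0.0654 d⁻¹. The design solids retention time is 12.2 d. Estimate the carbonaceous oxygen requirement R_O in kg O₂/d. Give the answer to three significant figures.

Observed yield with endogenous decay: Y_obs = Y / (1 + k_d·θ_c) = 0.467 / (1 + 0.0654 × 12.2) = 0.467 / 1.798 = 0.2598 g VSS/g bCOD.
Q·(S₀ − S) = 21.8 × (206 − 4.26) × 10⁻³ = 4.398 kg/d removed.
P_X = Y_obs·Q·(S₀ − S) = 0.2598 × 4.398 = 1.142 kg VSS/d.
R_O = Q·ΔS − 1.42 P_X = 4.398 − 1.622 = 2.776 kg O₂/d.

R_O ≈ 2.78 kg O₂/d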